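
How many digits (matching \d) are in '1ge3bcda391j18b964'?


\d matches any digit 0-9.
Scanning '1ge3bcda391j18b964':
  pos 0: '1' -> DIGIT
  pos 3: '3' -> DIGIT
  pos 8: '3' -> DIGIT
  pos 9: '9' -> DIGIT
  pos 10: '1' -> DIGIT
  pos 12: '1' -> DIGIT
  pos 13: '8' -> DIGIT
  pos 15: '9' -> DIGIT
  pos 16: '6' -> DIGIT
  pos 17: '4' -> DIGIT
Digits found: ['1', '3', '3', '9', '1', '1', '8', '9', '6', '4']
Total: 10

10


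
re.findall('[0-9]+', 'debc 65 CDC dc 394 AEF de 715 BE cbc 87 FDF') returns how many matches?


Pattern '[0-9]+' finds one or more digits.
Text: 'debc 65 CDC dc 394 AEF de 715 BE cbc 87 FDF'
Scanning for matches:
  Match 1: '65'
  Match 2: '394'
  Match 3: '715'
  Match 4: '87'
Total matches: 4

4


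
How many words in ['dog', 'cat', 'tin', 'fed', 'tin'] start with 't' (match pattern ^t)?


Pattern ^t anchors to start of word. Check which words begin with 't':
  'dog' -> no
  'cat' -> no
  'tin' -> MATCH (starts with 't')
  'fed' -> no
  'tin' -> MATCH (starts with 't')
Matching words: ['tin', 'tin']
Count: 2

2


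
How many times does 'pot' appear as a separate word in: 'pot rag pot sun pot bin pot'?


Scanning each word for exact match 'pot':
  Word 1: 'pot' -> MATCH
  Word 2: 'rag' -> no
  Word 3: 'pot' -> MATCH
  Word 4: 'sun' -> no
  Word 5: 'pot' -> MATCH
  Word 6: 'bin' -> no
  Word 7: 'pot' -> MATCH
Total matches: 4

4


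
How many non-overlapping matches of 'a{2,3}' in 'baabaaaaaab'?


Pattern 'a{2,3}' matches between 2 and 3 consecutive a's (greedy).
String: 'baabaaaaaab'
Finding runs of a's and applying greedy matching:
  Run at pos 1: 'aa' (length 2)
  Run at pos 4: 'aaaaaa' (length 6)
Matches: ['aa', 'aaa', 'aaa']
Count: 3

3


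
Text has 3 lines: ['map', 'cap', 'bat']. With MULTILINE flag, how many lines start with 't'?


With MULTILINE flag, ^ matches the start of each line.
Lines: ['map', 'cap', 'bat']
Checking which lines start with 't':
  Line 1: 'map' -> no
  Line 2: 'cap' -> no
  Line 3: 'bat' -> no
Matching lines: []
Count: 0

0


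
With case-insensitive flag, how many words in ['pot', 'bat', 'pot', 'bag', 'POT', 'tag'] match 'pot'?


Case-insensitive matching: compare each word's lowercase form to 'pot'.
  'pot' -> lower='pot' -> MATCH
  'bat' -> lower='bat' -> no
  'pot' -> lower='pot' -> MATCH
  'bag' -> lower='bag' -> no
  'POT' -> lower='pot' -> MATCH
  'tag' -> lower='tag' -> no
Matches: ['pot', 'pot', 'POT']
Count: 3

3


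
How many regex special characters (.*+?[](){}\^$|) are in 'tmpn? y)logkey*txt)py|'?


Regex special characters are: . * + ? [ ] ( ) { } \ ^ $ |
Scanning 'tmpn? y)logkey*txt)py|':
  pos 4: '?' -> SPECIAL
  pos 7: ')' -> SPECIAL
  pos 14: '*' -> SPECIAL
  pos 18: ')' -> SPECIAL
  pos 21: '|' -> SPECIAL
Special chars found: ['?', ')', '*', ')', '|']
Total: 5

5


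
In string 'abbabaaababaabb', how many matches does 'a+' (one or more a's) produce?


Pattern 'a+' matches one or more consecutive a's.
String: 'abbabaaababaabb'
Scanning for runs of a:
  Match 1: 'a' (length 1)
  Match 2: 'a' (length 1)
  Match 3: 'aaa' (length 3)
  Match 4: 'a' (length 1)
  Match 5: 'aa' (length 2)
Total matches: 5

5


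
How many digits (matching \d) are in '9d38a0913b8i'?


\d matches any digit 0-9.
Scanning '9d38a0913b8i':
  pos 0: '9' -> DIGIT
  pos 2: '3' -> DIGIT
  pos 3: '8' -> DIGIT
  pos 5: '0' -> DIGIT
  pos 6: '9' -> DIGIT
  pos 7: '1' -> DIGIT
  pos 8: '3' -> DIGIT
  pos 10: '8' -> DIGIT
Digits found: ['9', '3', '8', '0', '9', '1', '3', '8']
Total: 8

8


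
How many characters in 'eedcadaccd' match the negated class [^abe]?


Negated class [^abe] matches any char NOT in {a, b, e}
Scanning 'eedcadaccd':
  pos 0: 'e' -> no (excluded)
  pos 1: 'e' -> no (excluded)
  pos 2: 'd' -> MATCH
  pos 3: 'c' -> MATCH
  pos 4: 'a' -> no (excluded)
  pos 5: 'd' -> MATCH
  pos 6: 'a' -> no (excluded)
  pos 7: 'c' -> MATCH
  pos 8: 'c' -> MATCH
  pos 9: 'd' -> MATCH
Total matches: 6

6


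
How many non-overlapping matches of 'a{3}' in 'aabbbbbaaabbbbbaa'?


Pattern 'a{3}' matches exactly 3 consecutive a's (greedy, non-overlapping).
String: 'aabbbbbaaabbbbbaa'
Scanning for runs of a's:
  Run at pos 0: 'aa' (length 2) -> 0 match(es)
  Run at pos 7: 'aaa' (length 3) -> 1 match(es)
  Run at pos 15: 'aa' (length 2) -> 0 match(es)
Matches found: ['aaa']
Total: 1

1


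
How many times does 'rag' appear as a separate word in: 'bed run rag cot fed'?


Scanning each word for exact match 'rag':
  Word 1: 'bed' -> no
  Word 2: 'run' -> no
  Word 3: 'rag' -> MATCH
  Word 4: 'cot' -> no
  Word 5: 'fed' -> no
Total matches: 1

1


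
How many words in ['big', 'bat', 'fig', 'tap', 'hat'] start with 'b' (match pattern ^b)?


Pattern ^b anchors to start of word. Check which words begin with 'b':
  'big' -> MATCH (starts with 'b')
  'bat' -> MATCH (starts with 'b')
  'fig' -> no
  'tap' -> no
  'hat' -> no
Matching words: ['big', 'bat']
Count: 2

2


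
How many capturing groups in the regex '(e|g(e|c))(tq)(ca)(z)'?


To count capturing groups, count each '(' that starts a group.
Pattern: '(e|g(e|c))(tq)(ca)(z)'
Walking through the pattern:
  Position 0: '(' -> group #1
  Position 4: '(' -> group #2
  Position 10: '(' -> group #3
  Position 14: '(' -> group #4
  Position 18: '(' -> group #5
Total capturing groups: 5

5


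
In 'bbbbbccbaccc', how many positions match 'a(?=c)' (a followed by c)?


Lookahead 'a(?=c)' matches 'a' only when followed by 'c'.
String: 'bbbbbccbaccc'
Checking each position where char is 'a':
  pos 8: 'a' -> MATCH (next='c')
Matching positions: [8]
Count: 1

1


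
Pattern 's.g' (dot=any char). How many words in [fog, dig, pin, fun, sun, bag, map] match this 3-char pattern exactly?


Pattern 's.g' means: starts with 's', any single char, ends with 'g'.
Checking each word (must be exactly 3 chars):
  'fog' (len=3): no
  'dig' (len=3): no
  'pin' (len=3): no
  'fun' (len=3): no
  'sun' (len=3): no
  'bag' (len=3): no
  'map' (len=3): no
Matching words: []
Total: 0

0


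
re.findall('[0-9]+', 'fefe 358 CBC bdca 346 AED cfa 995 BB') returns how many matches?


Pattern '[0-9]+' finds one or more digits.
Text: 'fefe 358 CBC bdca 346 AED cfa 995 BB'
Scanning for matches:
  Match 1: '358'
  Match 2: '346'
  Match 3: '995'
Total matches: 3

3


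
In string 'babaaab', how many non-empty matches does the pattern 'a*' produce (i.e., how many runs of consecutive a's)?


Pattern 'a*' matches zero or more a's. We want non-empty runs of consecutive a's.
String: 'babaaab'
Walking through the string to find runs of a's:
  Run 1: positions 1-1 -> 'a'
  Run 2: positions 3-5 -> 'aaa'
Non-empty runs found: ['a', 'aaa']
Count: 2

2


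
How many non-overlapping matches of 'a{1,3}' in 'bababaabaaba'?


Pattern 'a{1,3}' matches between 1 and 3 consecutive a's (greedy).
String: 'bababaabaaba'
Finding runs of a's and applying greedy matching:
  Run at pos 1: 'a' (length 1)
  Run at pos 3: 'a' (length 1)
  Run at pos 5: 'aa' (length 2)
  Run at pos 8: 'aa' (length 2)
  Run at pos 11: 'a' (length 1)
Matches: ['a', 'a', 'aa', 'aa', 'a']
Count: 5

5


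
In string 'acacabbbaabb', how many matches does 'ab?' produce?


Pattern 'ab?' matches 'a' optionally followed by 'b'.
String: 'acacabbbaabb'
Scanning left to right for 'a' then checking next char:
  Match 1: 'a' (a not followed by b)
  Match 2: 'a' (a not followed by b)
  Match 3: 'ab' (a followed by b)
  Match 4: 'a' (a not followed by b)
  Match 5: 'ab' (a followed by b)
Total matches: 5

5


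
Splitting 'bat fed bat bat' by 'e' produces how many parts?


Splitting by 'e' breaks the string at each occurrence of the separator.
Text: 'bat fed bat bat'
Parts after split:
  Part 1: 'bat f'
  Part 2: 'd bat bat'
Total parts: 2

2


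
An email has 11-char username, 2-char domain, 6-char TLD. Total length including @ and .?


An email address has format: username@domain.tld
Username length: 11
'@' character: 1
Domain length: 2
'.' character: 1
TLD length: 6
Total = 11 + 1 + 2 + 1 + 6 = 21

21


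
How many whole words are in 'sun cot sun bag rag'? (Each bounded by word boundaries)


Word boundaries (\b) mark the start/end of each word.
Text: 'sun cot sun bag rag'
Splitting by whitespace:
  Word 1: 'sun'
  Word 2: 'cot'
  Word 3: 'sun'
  Word 4: 'bag'
  Word 5: 'rag'
Total whole words: 5

5


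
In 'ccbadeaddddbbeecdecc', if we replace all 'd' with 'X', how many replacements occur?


re.sub('d', 'X', text) replaces every occurrence of 'd' with 'X'.
Text: 'ccbadeaddddbbeecdecc'
Scanning for 'd':
  pos 4: 'd' -> replacement #1
  pos 7: 'd' -> replacement #2
  pos 8: 'd' -> replacement #3
  pos 9: 'd' -> replacement #4
  pos 10: 'd' -> replacement #5
  pos 16: 'd' -> replacement #6
Total replacements: 6

6


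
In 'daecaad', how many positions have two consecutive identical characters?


Looking for consecutive identical characters in 'daecaad':
  pos 0-1: 'd' vs 'a' -> different
  pos 1-2: 'a' vs 'e' -> different
  pos 2-3: 'e' vs 'c' -> different
  pos 3-4: 'c' vs 'a' -> different
  pos 4-5: 'a' vs 'a' -> MATCH ('aa')
  pos 5-6: 'a' vs 'd' -> different
Consecutive identical pairs: ['aa']
Count: 1

1


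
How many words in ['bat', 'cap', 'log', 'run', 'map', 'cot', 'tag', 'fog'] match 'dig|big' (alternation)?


Alternation 'dig|big' matches either 'dig' or 'big'.
Checking each word:
  'bat' -> no
  'cap' -> no
  'log' -> no
  'run' -> no
  'map' -> no
  'cot' -> no
  'tag' -> no
  'fog' -> no
Matches: []
Count: 0

0


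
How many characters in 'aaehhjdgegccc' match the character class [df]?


Character class [df] matches any of: {d, f}
Scanning string 'aaehhjdgegccc' character by character:
  pos 0: 'a' -> no
  pos 1: 'a' -> no
  pos 2: 'e' -> no
  pos 3: 'h' -> no
  pos 4: 'h' -> no
  pos 5: 'j' -> no
  pos 6: 'd' -> MATCH
  pos 7: 'g' -> no
  pos 8: 'e' -> no
  pos 9: 'g' -> no
  pos 10: 'c' -> no
  pos 11: 'c' -> no
  pos 12: 'c' -> no
Total matches: 1

1


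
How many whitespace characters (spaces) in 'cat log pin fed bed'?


\s matches whitespace characters (spaces, tabs, etc.).
Text: 'cat log pin fed bed'
This text has 5 words separated by spaces.
Number of spaces = number of words - 1 = 5 - 1 = 4

4


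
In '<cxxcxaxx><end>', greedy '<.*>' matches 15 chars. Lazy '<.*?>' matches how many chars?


Greedy '<.*>' tries to match as MUCH as possible.
Lazy '<.*?>' tries to match as LITTLE as possible.

String: '<cxxcxaxx><end>'
Greedy '<.*>' starts at first '<' and extends to the LAST '>': '<cxxcxaxx><end>' (15 chars)
Lazy '<.*?>' starts at first '<' and stops at the FIRST '>': '<cxxcxaxx>' (10 chars)

10


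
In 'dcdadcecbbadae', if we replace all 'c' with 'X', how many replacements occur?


re.sub('c', 'X', text) replaces every occurrence of 'c' with 'X'.
Text: 'dcdadcecbbadae'
Scanning for 'c':
  pos 1: 'c' -> replacement #1
  pos 5: 'c' -> replacement #2
  pos 7: 'c' -> replacement #3
Total replacements: 3

3


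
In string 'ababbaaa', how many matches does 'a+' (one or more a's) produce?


Pattern 'a+' matches one or more consecutive a's.
String: 'ababbaaa'
Scanning for runs of a:
  Match 1: 'a' (length 1)
  Match 2: 'a' (length 1)
  Match 3: 'aaa' (length 3)
Total matches: 3

3


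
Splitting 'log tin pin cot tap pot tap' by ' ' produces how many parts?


Splitting by ' ' breaks the string at each occurrence of the separator.
Text: 'log tin pin cot tap pot tap'
Parts after split:
  Part 1: 'log'
  Part 2: 'tin'
  Part 3: 'pin'
  Part 4: 'cot'
  Part 5: 'tap'
  Part 6: 'pot'
  Part 7: 'tap'
Total parts: 7

7


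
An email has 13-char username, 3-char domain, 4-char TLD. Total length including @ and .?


An email address has format: username@domain.tld
Username length: 13
'@' character: 1
Domain length: 3
'.' character: 1
TLD length: 4
Total = 13 + 1 + 3 + 1 + 4 = 22

22


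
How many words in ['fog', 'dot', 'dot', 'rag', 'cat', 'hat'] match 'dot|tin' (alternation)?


Alternation 'dot|tin' matches either 'dot' or 'tin'.
Checking each word:
  'fog' -> no
  'dot' -> MATCH
  'dot' -> MATCH
  'rag' -> no
  'cat' -> no
  'hat' -> no
Matches: ['dot', 'dot']
Count: 2

2


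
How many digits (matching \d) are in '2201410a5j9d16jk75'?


\d matches any digit 0-9.
Scanning '2201410a5j9d16jk75':
  pos 0: '2' -> DIGIT
  pos 1: '2' -> DIGIT
  pos 2: '0' -> DIGIT
  pos 3: '1' -> DIGIT
  pos 4: '4' -> DIGIT
  pos 5: '1' -> DIGIT
  pos 6: '0' -> DIGIT
  pos 8: '5' -> DIGIT
  pos 10: '9' -> DIGIT
  pos 12: '1' -> DIGIT
  pos 13: '6' -> DIGIT
  pos 16: '7' -> DIGIT
  pos 17: '5' -> DIGIT
Digits found: ['2', '2', '0', '1', '4', '1', '0', '5', '9', '1', '6', '7', '5']
Total: 13

13


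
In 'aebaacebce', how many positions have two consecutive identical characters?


Looking for consecutive identical characters in 'aebaacebce':
  pos 0-1: 'a' vs 'e' -> different
  pos 1-2: 'e' vs 'b' -> different
  pos 2-3: 'b' vs 'a' -> different
  pos 3-4: 'a' vs 'a' -> MATCH ('aa')
  pos 4-5: 'a' vs 'c' -> different
  pos 5-6: 'c' vs 'e' -> different
  pos 6-7: 'e' vs 'b' -> different
  pos 7-8: 'b' vs 'c' -> different
  pos 8-9: 'c' vs 'e' -> different
Consecutive identical pairs: ['aa']
Count: 1

1


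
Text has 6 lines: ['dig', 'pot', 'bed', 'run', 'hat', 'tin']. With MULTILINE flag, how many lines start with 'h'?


With MULTILINE flag, ^ matches the start of each line.
Lines: ['dig', 'pot', 'bed', 'run', 'hat', 'tin']
Checking which lines start with 'h':
  Line 1: 'dig' -> no
  Line 2: 'pot' -> no
  Line 3: 'bed' -> no
  Line 4: 'run' -> no
  Line 5: 'hat' -> MATCH
  Line 6: 'tin' -> no
Matching lines: ['hat']
Count: 1

1


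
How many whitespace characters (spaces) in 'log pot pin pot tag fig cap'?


\s matches whitespace characters (spaces, tabs, etc.).
Text: 'log pot pin pot tag fig cap'
This text has 7 words separated by spaces.
Number of spaces = number of words - 1 = 7 - 1 = 6

6


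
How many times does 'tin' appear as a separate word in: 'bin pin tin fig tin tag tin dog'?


Scanning each word for exact match 'tin':
  Word 1: 'bin' -> no
  Word 2: 'pin' -> no
  Word 3: 'tin' -> MATCH
  Word 4: 'fig' -> no
  Word 5: 'tin' -> MATCH
  Word 6: 'tag' -> no
  Word 7: 'tin' -> MATCH
  Word 8: 'dog' -> no
Total matches: 3

3


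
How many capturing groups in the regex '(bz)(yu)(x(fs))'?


To count capturing groups, count each '(' that starts a group.
Pattern: '(bz)(yu)(x(fs))'
Walking through the pattern:
  Position 0: '(' -> group #1
  Position 4: '(' -> group #2
  Position 8: '(' -> group #3
  Position 10: '(' -> group #4
Total capturing groups: 4

4


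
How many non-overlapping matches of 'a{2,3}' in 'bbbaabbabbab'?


Pattern 'a{2,3}' matches between 2 and 3 consecutive a's (greedy).
String: 'bbbaabbabbab'
Finding runs of a's and applying greedy matching:
  Run at pos 3: 'aa' (length 2)
  Run at pos 7: 'a' (length 1)
  Run at pos 10: 'a' (length 1)
Matches: ['aa']
Count: 1

1


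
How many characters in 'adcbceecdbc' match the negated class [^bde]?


Negated class [^bde] matches any char NOT in {b, d, e}
Scanning 'adcbceecdbc':
  pos 0: 'a' -> MATCH
  pos 1: 'd' -> no (excluded)
  pos 2: 'c' -> MATCH
  pos 3: 'b' -> no (excluded)
  pos 4: 'c' -> MATCH
  pos 5: 'e' -> no (excluded)
  pos 6: 'e' -> no (excluded)
  pos 7: 'c' -> MATCH
  pos 8: 'd' -> no (excluded)
  pos 9: 'b' -> no (excluded)
  pos 10: 'c' -> MATCH
Total matches: 5

5


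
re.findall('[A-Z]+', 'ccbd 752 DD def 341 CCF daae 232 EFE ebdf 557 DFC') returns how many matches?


Pattern '[A-Z]+' finds one or more uppercase letters.
Text: 'ccbd 752 DD def 341 CCF daae 232 EFE ebdf 557 DFC'
Scanning for matches:
  Match 1: 'DD'
  Match 2: 'CCF'
  Match 3: 'EFE'
  Match 4: 'DFC'
Total matches: 4

4


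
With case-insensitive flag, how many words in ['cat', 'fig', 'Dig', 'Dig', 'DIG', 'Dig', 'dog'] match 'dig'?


Case-insensitive matching: compare each word's lowercase form to 'dig'.
  'cat' -> lower='cat' -> no
  'fig' -> lower='fig' -> no
  'Dig' -> lower='dig' -> MATCH
  'Dig' -> lower='dig' -> MATCH
  'DIG' -> lower='dig' -> MATCH
  'Dig' -> lower='dig' -> MATCH
  'dog' -> lower='dog' -> no
Matches: ['Dig', 'Dig', 'DIG', 'Dig']
Count: 4

4


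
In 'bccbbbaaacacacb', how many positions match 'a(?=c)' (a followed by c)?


Lookahead 'a(?=c)' matches 'a' only when followed by 'c'.
String: 'bccbbbaaacacacb'
Checking each position where char is 'a':
  pos 6: 'a' -> no (next='a')
  pos 7: 'a' -> no (next='a')
  pos 8: 'a' -> MATCH (next='c')
  pos 10: 'a' -> MATCH (next='c')
  pos 12: 'a' -> MATCH (next='c')
Matching positions: [8, 10, 12]
Count: 3

3


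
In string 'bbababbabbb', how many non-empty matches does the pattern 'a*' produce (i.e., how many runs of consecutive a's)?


Pattern 'a*' matches zero or more a's. We want non-empty runs of consecutive a's.
String: 'bbababbabbb'
Walking through the string to find runs of a's:
  Run 1: positions 2-2 -> 'a'
  Run 2: positions 4-4 -> 'a'
  Run 3: positions 7-7 -> 'a'
Non-empty runs found: ['a', 'a', 'a']
Count: 3

3


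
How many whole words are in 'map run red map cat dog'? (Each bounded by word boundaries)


Word boundaries (\b) mark the start/end of each word.
Text: 'map run red map cat dog'
Splitting by whitespace:
  Word 1: 'map'
  Word 2: 'run'
  Word 3: 'red'
  Word 4: 'map'
  Word 5: 'cat'
  Word 6: 'dog'
Total whole words: 6

6


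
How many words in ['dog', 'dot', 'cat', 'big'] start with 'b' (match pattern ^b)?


Pattern ^b anchors to start of word. Check which words begin with 'b':
  'dog' -> no
  'dot' -> no
  'cat' -> no
  'big' -> MATCH (starts with 'b')
Matching words: ['big']
Count: 1

1


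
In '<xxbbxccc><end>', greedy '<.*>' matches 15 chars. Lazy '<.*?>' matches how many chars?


Greedy '<.*>' tries to match as MUCH as possible.
Lazy '<.*?>' tries to match as LITTLE as possible.

String: '<xxbbxccc><end>'
Greedy '<.*>' starts at first '<' and extends to the LAST '>': '<xxbbxccc><end>' (15 chars)
Lazy '<.*?>' starts at first '<' and stops at the FIRST '>': '<xxbbxccc>' (10 chars)

10


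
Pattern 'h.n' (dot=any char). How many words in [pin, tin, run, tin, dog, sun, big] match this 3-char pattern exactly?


Pattern 'h.n' means: starts with 'h', any single char, ends with 'n'.
Checking each word (must be exactly 3 chars):
  'pin' (len=3): no
  'tin' (len=3): no
  'run' (len=3): no
  'tin' (len=3): no
  'dog' (len=3): no
  'sun' (len=3): no
  'big' (len=3): no
Matching words: []
Total: 0

0


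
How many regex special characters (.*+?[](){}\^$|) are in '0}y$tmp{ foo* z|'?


Regex special characters are: . * + ? [ ] ( ) { } \ ^ $ |
Scanning '0}y$tmp{ foo* z|':
  pos 1: '}' -> SPECIAL
  pos 3: '$' -> SPECIAL
  pos 7: '{' -> SPECIAL
  pos 12: '*' -> SPECIAL
  pos 15: '|' -> SPECIAL
Special chars found: ['}', '$', '{', '*', '|']
Total: 5

5


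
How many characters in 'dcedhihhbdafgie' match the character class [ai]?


Character class [ai] matches any of: {a, i}
Scanning string 'dcedhihhbdafgie' character by character:
  pos 0: 'd' -> no
  pos 1: 'c' -> no
  pos 2: 'e' -> no
  pos 3: 'd' -> no
  pos 4: 'h' -> no
  pos 5: 'i' -> MATCH
  pos 6: 'h' -> no
  pos 7: 'h' -> no
  pos 8: 'b' -> no
  pos 9: 'd' -> no
  pos 10: 'a' -> MATCH
  pos 11: 'f' -> no
  pos 12: 'g' -> no
  pos 13: 'i' -> MATCH
  pos 14: 'e' -> no
Total matches: 3

3


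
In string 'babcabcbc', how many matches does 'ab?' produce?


Pattern 'ab?' matches 'a' optionally followed by 'b'.
String: 'babcabcbc'
Scanning left to right for 'a' then checking next char:
  Match 1: 'ab' (a followed by b)
  Match 2: 'ab' (a followed by b)
Total matches: 2

2


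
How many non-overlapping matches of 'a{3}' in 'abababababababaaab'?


Pattern 'a{3}' matches exactly 3 consecutive a's (greedy, non-overlapping).
String: 'abababababababaaab'
Scanning for runs of a's:
  Run at pos 0: 'a' (length 1) -> 0 match(es)
  Run at pos 2: 'a' (length 1) -> 0 match(es)
  Run at pos 4: 'a' (length 1) -> 0 match(es)
  Run at pos 6: 'a' (length 1) -> 0 match(es)
  Run at pos 8: 'a' (length 1) -> 0 match(es)
  Run at pos 10: 'a' (length 1) -> 0 match(es)
  Run at pos 12: 'a' (length 1) -> 0 match(es)
  Run at pos 14: 'aaa' (length 3) -> 1 match(es)
Matches found: ['aaa']
Total: 1

1


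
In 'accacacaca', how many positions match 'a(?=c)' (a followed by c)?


Lookahead 'a(?=c)' matches 'a' only when followed by 'c'.
String: 'accacacaca'
Checking each position where char is 'a':
  pos 0: 'a' -> MATCH (next='c')
  pos 3: 'a' -> MATCH (next='c')
  pos 5: 'a' -> MATCH (next='c')
  pos 7: 'a' -> MATCH (next='c')
Matching positions: [0, 3, 5, 7]
Count: 4

4


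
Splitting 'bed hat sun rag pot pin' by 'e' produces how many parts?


Splitting by 'e' breaks the string at each occurrence of the separator.
Text: 'bed hat sun rag pot pin'
Parts after split:
  Part 1: 'b'
  Part 2: 'd hat sun rag pot pin'
Total parts: 2

2


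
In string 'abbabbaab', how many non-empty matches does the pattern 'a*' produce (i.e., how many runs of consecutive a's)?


Pattern 'a*' matches zero or more a's. We want non-empty runs of consecutive a's.
String: 'abbabbaab'
Walking through the string to find runs of a's:
  Run 1: positions 0-0 -> 'a'
  Run 2: positions 3-3 -> 'a'
  Run 3: positions 6-7 -> 'aa'
Non-empty runs found: ['a', 'a', 'aa']
Count: 3

3


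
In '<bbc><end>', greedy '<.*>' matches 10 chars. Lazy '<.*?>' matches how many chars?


Greedy '<.*>' tries to match as MUCH as possible.
Lazy '<.*?>' tries to match as LITTLE as possible.

String: '<bbc><end>'
Greedy '<.*>' starts at first '<' and extends to the LAST '>': '<bbc><end>' (10 chars)
Lazy '<.*?>' starts at first '<' and stops at the FIRST '>': '<bbc>' (5 chars)

5


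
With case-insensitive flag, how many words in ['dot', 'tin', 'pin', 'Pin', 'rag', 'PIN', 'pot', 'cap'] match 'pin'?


Case-insensitive matching: compare each word's lowercase form to 'pin'.
  'dot' -> lower='dot' -> no
  'tin' -> lower='tin' -> no
  'pin' -> lower='pin' -> MATCH
  'Pin' -> lower='pin' -> MATCH
  'rag' -> lower='rag' -> no
  'PIN' -> lower='pin' -> MATCH
  'pot' -> lower='pot' -> no
  'cap' -> lower='cap' -> no
Matches: ['pin', 'Pin', 'PIN']
Count: 3

3


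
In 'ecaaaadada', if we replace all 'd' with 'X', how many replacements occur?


re.sub('d', 'X', text) replaces every occurrence of 'd' with 'X'.
Text: 'ecaaaadada'
Scanning for 'd':
  pos 6: 'd' -> replacement #1
  pos 8: 'd' -> replacement #2
Total replacements: 2

2


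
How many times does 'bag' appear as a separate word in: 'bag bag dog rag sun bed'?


Scanning each word for exact match 'bag':
  Word 1: 'bag' -> MATCH
  Word 2: 'bag' -> MATCH
  Word 3: 'dog' -> no
  Word 4: 'rag' -> no
  Word 5: 'sun' -> no
  Word 6: 'bed' -> no
Total matches: 2

2


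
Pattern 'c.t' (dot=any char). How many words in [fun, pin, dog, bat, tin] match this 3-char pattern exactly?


Pattern 'c.t' means: starts with 'c', any single char, ends with 't'.
Checking each word (must be exactly 3 chars):
  'fun' (len=3): no
  'pin' (len=3): no
  'dog' (len=3): no
  'bat' (len=3): no
  'tin' (len=3): no
Matching words: []
Total: 0

0


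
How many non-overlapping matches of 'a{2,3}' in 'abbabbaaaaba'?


Pattern 'a{2,3}' matches between 2 and 3 consecutive a's (greedy).
String: 'abbabbaaaaba'
Finding runs of a's and applying greedy matching:
  Run at pos 0: 'a' (length 1)
  Run at pos 3: 'a' (length 1)
  Run at pos 6: 'aaaa' (length 4)
  Run at pos 11: 'a' (length 1)
Matches: ['aaa']
Count: 1

1


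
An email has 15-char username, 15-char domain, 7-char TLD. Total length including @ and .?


An email address has format: username@domain.tld
Username length: 15
'@' character: 1
Domain length: 15
'.' character: 1
TLD length: 7
Total = 15 + 1 + 15 + 1 + 7 = 39

39


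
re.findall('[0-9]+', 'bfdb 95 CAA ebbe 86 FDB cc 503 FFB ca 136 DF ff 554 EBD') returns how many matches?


Pattern '[0-9]+' finds one or more digits.
Text: 'bfdb 95 CAA ebbe 86 FDB cc 503 FFB ca 136 DF ff 554 EBD'
Scanning for matches:
  Match 1: '95'
  Match 2: '86'
  Match 3: '503'
  Match 4: '136'
  Match 5: '554'
Total matches: 5

5


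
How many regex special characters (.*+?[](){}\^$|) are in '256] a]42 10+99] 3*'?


Regex special characters are: . * + ? [ ] ( ) { } \ ^ $ |
Scanning '256] a]42 10+99] 3*':
  pos 3: ']' -> SPECIAL
  pos 6: ']' -> SPECIAL
  pos 12: '+' -> SPECIAL
  pos 15: ']' -> SPECIAL
  pos 18: '*' -> SPECIAL
Special chars found: [']', ']', '+', ']', '*']
Total: 5

5


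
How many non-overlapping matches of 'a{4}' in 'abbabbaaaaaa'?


Pattern 'a{4}' matches exactly 4 consecutive a's (greedy, non-overlapping).
String: 'abbabbaaaaaa'
Scanning for runs of a's:
  Run at pos 0: 'a' (length 1) -> 0 match(es)
  Run at pos 3: 'a' (length 1) -> 0 match(es)
  Run at pos 6: 'aaaaaa' (length 6) -> 1 match(es)
Matches found: ['aaaa']
Total: 1

1


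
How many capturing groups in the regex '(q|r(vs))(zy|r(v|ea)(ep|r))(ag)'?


To count capturing groups, count each '(' that starts a group.
Pattern: '(q|r(vs))(zy|r(v|ea)(ep|r))(ag)'
Walking through the pattern:
  Position 0: '(' -> group #1
  Position 4: '(' -> group #2
  Position 9: '(' -> group #3
  Position 14: '(' -> group #4
  Position 20: '(' -> group #5
  Position 27: '(' -> group #6
Total capturing groups: 6

6


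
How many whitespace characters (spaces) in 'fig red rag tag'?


\s matches whitespace characters (spaces, tabs, etc.).
Text: 'fig red rag tag'
This text has 4 words separated by spaces.
Number of spaces = number of words - 1 = 4 - 1 = 3

3


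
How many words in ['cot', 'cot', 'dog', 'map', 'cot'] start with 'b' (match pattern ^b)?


Pattern ^b anchors to start of word. Check which words begin with 'b':
  'cot' -> no
  'cot' -> no
  'dog' -> no
  'map' -> no
  'cot' -> no
Matching words: []
Count: 0

0


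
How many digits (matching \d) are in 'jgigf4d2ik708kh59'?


\d matches any digit 0-9.
Scanning 'jgigf4d2ik708kh59':
  pos 5: '4' -> DIGIT
  pos 7: '2' -> DIGIT
  pos 10: '7' -> DIGIT
  pos 11: '0' -> DIGIT
  pos 12: '8' -> DIGIT
  pos 15: '5' -> DIGIT
  pos 16: '9' -> DIGIT
Digits found: ['4', '2', '7', '0', '8', '5', '9']
Total: 7

7


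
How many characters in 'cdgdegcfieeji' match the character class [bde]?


Character class [bde] matches any of: {b, d, e}
Scanning string 'cdgdegcfieeji' character by character:
  pos 0: 'c' -> no
  pos 1: 'd' -> MATCH
  pos 2: 'g' -> no
  pos 3: 'd' -> MATCH
  pos 4: 'e' -> MATCH
  pos 5: 'g' -> no
  pos 6: 'c' -> no
  pos 7: 'f' -> no
  pos 8: 'i' -> no
  pos 9: 'e' -> MATCH
  pos 10: 'e' -> MATCH
  pos 11: 'j' -> no
  pos 12: 'i' -> no
Total matches: 5

5


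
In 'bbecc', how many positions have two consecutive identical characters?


Looking for consecutive identical characters in 'bbecc':
  pos 0-1: 'b' vs 'b' -> MATCH ('bb')
  pos 1-2: 'b' vs 'e' -> different
  pos 2-3: 'e' vs 'c' -> different
  pos 3-4: 'c' vs 'c' -> MATCH ('cc')
Consecutive identical pairs: ['bb', 'cc']
Count: 2

2


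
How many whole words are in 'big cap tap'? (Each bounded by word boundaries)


Word boundaries (\b) mark the start/end of each word.
Text: 'big cap tap'
Splitting by whitespace:
  Word 1: 'big'
  Word 2: 'cap'
  Word 3: 'tap'
Total whole words: 3

3


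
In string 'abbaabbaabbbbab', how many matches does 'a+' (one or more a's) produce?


Pattern 'a+' matches one or more consecutive a's.
String: 'abbaabbaabbbbab'
Scanning for runs of a:
  Match 1: 'a' (length 1)
  Match 2: 'aa' (length 2)
  Match 3: 'aa' (length 2)
  Match 4: 'a' (length 1)
Total matches: 4

4


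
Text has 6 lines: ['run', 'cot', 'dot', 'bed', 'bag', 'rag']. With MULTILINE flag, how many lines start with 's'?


With MULTILINE flag, ^ matches the start of each line.
Lines: ['run', 'cot', 'dot', 'bed', 'bag', 'rag']
Checking which lines start with 's':
  Line 1: 'run' -> no
  Line 2: 'cot' -> no
  Line 3: 'dot' -> no
  Line 4: 'bed' -> no
  Line 5: 'bag' -> no
  Line 6: 'rag' -> no
Matching lines: []
Count: 0

0


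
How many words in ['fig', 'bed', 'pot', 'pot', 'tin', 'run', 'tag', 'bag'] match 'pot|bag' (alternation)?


Alternation 'pot|bag' matches either 'pot' or 'bag'.
Checking each word:
  'fig' -> no
  'bed' -> no
  'pot' -> MATCH
  'pot' -> MATCH
  'tin' -> no
  'run' -> no
  'tag' -> no
  'bag' -> MATCH
Matches: ['pot', 'pot', 'bag']
Count: 3

3


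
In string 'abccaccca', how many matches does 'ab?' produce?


Pattern 'ab?' matches 'a' optionally followed by 'b'.
String: 'abccaccca'
Scanning left to right for 'a' then checking next char:
  Match 1: 'ab' (a followed by b)
  Match 2: 'a' (a not followed by b)
  Match 3: 'a' (a not followed by b)
Total matches: 3

3


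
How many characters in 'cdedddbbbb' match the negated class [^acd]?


Negated class [^acd] matches any char NOT in {a, c, d}
Scanning 'cdedddbbbb':
  pos 0: 'c' -> no (excluded)
  pos 1: 'd' -> no (excluded)
  pos 2: 'e' -> MATCH
  pos 3: 'd' -> no (excluded)
  pos 4: 'd' -> no (excluded)
  pos 5: 'd' -> no (excluded)
  pos 6: 'b' -> MATCH
  pos 7: 'b' -> MATCH
  pos 8: 'b' -> MATCH
  pos 9: 'b' -> MATCH
Total matches: 5

5


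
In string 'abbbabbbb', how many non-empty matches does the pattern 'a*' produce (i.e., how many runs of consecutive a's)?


Pattern 'a*' matches zero or more a's. We want non-empty runs of consecutive a's.
String: 'abbbabbbb'
Walking through the string to find runs of a's:
  Run 1: positions 0-0 -> 'a'
  Run 2: positions 4-4 -> 'a'
Non-empty runs found: ['a', 'a']
Count: 2

2


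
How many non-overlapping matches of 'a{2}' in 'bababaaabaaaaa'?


Pattern 'a{2}' matches exactly 2 consecutive a's (greedy, non-overlapping).
String: 'bababaaabaaaaa'
Scanning for runs of a's:
  Run at pos 1: 'a' (length 1) -> 0 match(es)
  Run at pos 3: 'a' (length 1) -> 0 match(es)
  Run at pos 5: 'aaa' (length 3) -> 1 match(es)
  Run at pos 9: 'aaaaa' (length 5) -> 2 match(es)
Matches found: ['aa', 'aa', 'aa']
Total: 3

3


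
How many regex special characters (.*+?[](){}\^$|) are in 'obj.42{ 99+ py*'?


Regex special characters are: . * + ? [ ] ( ) { } \ ^ $ |
Scanning 'obj.42{ 99+ py*':
  pos 3: '.' -> SPECIAL
  pos 6: '{' -> SPECIAL
  pos 10: '+' -> SPECIAL
  pos 14: '*' -> SPECIAL
Special chars found: ['.', '{', '+', '*']
Total: 4

4


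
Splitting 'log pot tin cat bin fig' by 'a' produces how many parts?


Splitting by 'a' breaks the string at each occurrence of the separator.
Text: 'log pot tin cat bin fig'
Parts after split:
  Part 1: 'log pot tin c'
  Part 2: 't bin fig'
Total parts: 2

2


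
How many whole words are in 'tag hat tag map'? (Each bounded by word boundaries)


Word boundaries (\b) mark the start/end of each word.
Text: 'tag hat tag map'
Splitting by whitespace:
  Word 1: 'tag'
  Word 2: 'hat'
  Word 3: 'tag'
  Word 4: 'map'
Total whole words: 4

4


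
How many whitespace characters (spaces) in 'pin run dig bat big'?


\s matches whitespace characters (spaces, tabs, etc.).
Text: 'pin run dig bat big'
This text has 5 words separated by spaces.
Number of spaces = number of words - 1 = 5 - 1 = 4

4


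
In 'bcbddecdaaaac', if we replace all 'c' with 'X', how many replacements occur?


re.sub('c', 'X', text) replaces every occurrence of 'c' with 'X'.
Text: 'bcbddecdaaaac'
Scanning for 'c':
  pos 1: 'c' -> replacement #1
  pos 6: 'c' -> replacement #2
  pos 12: 'c' -> replacement #3
Total replacements: 3

3


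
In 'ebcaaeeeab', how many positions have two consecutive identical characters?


Looking for consecutive identical characters in 'ebcaaeeeab':
  pos 0-1: 'e' vs 'b' -> different
  pos 1-2: 'b' vs 'c' -> different
  pos 2-3: 'c' vs 'a' -> different
  pos 3-4: 'a' vs 'a' -> MATCH ('aa')
  pos 4-5: 'a' vs 'e' -> different
  pos 5-6: 'e' vs 'e' -> MATCH ('ee')
  pos 6-7: 'e' vs 'e' -> MATCH ('ee')
  pos 7-8: 'e' vs 'a' -> different
  pos 8-9: 'a' vs 'b' -> different
Consecutive identical pairs: ['aa', 'ee', 'ee']
Count: 3

3


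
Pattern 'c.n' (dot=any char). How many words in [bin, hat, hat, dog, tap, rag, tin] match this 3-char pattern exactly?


Pattern 'c.n' means: starts with 'c', any single char, ends with 'n'.
Checking each word (must be exactly 3 chars):
  'bin' (len=3): no
  'hat' (len=3): no
  'hat' (len=3): no
  'dog' (len=3): no
  'tap' (len=3): no
  'rag' (len=3): no
  'tin' (len=3): no
Matching words: []
Total: 0

0


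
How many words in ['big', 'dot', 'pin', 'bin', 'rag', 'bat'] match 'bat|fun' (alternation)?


Alternation 'bat|fun' matches either 'bat' or 'fun'.
Checking each word:
  'big' -> no
  'dot' -> no
  'pin' -> no
  'bin' -> no
  'rag' -> no
  'bat' -> MATCH
Matches: ['bat']
Count: 1

1


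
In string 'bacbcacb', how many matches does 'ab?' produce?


Pattern 'ab?' matches 'a' optionally followed by 'b'.
String: 'bacbcacb'
Scanning left to right for 'a' then checking next char:
  Match 1: 'a' (a not followed by b)
  Match 2: 'a' (a not followed by b)
Total matches: 2

2


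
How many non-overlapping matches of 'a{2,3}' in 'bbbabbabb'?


Pattern 'a{2,3}' matches between 2 and 3 consecutive a's (greedy).
String: 'bbbabbabb'
Finding runs of a's and applying greedy matching:
  Run at pos 3: 'a' (length 1)
  Run at pos 6: 'a' (length 1)
Matches: []
Count: 0

0


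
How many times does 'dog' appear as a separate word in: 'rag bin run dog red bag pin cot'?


Scanning each word for exact match 'dog':
  Word 1: 'rag' -> no
  Word 2: 'bin' -> no
  Word 3: 'run' -> no
  Word 4: 'dog' -> MATCH
  Word 5: 'red' -> no
  Word 6: 'bag' -> no
  Word 7: 'pin' -> no
  Word 8: 'cot' -> no
Total matches: 1

1


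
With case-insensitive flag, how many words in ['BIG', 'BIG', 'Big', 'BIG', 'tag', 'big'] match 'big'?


Case-insensitive matching: compare each word's lowercase form to 'big'.
  'BIG' -> lower='big' -> MATCH
  'BIG' -> lower='big' -> MATCH
  'Big' -> lower='big' -> MATCH
  'BIG' -> lower='big' -> MATCH
  'tag' -> lower='tag' -> no
  'big' -> lower='big' -> MATCH
Matches: ['BIG', 'BIG', 'Big', 'BIG', 'big']
Count: 5

5


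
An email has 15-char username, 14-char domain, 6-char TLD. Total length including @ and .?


An email address has format: username@domain.tld
Username length: 15
'@' character: 1
Domain length: 14
'.' character: 1
TLD length: 6
Total = 15 + 1 + 14 + 1 + 6 = 37

37


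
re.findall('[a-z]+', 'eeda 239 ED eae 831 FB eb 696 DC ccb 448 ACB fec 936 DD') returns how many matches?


Pattern '[a-z]+' finds one or more lowercase letters.
Text: 'eeda 239 ED eae 831 FB eb 696 DC ccb 448 ACB fec 936 DD'
Scanning for matches:
  Match 1: 'eeda'
  Match 2: 'eae'
  Match 3: 'eb'
  Match 4: 'ccb'
  Match 5: 'fec'
Total matches: 5

5


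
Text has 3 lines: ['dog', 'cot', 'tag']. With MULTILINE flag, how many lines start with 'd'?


With MULTILINE flag, ^ matches the start of each line.
Lines: ['dog', 'cot', 'tag']
Checking which lines start with 'd':
  Line 1: 'dog' -> MATCH
  Line 2: 'cot' -> no
  Line 3: 'tag' -> no
Matching lines: ['dog']
Count: 1

1


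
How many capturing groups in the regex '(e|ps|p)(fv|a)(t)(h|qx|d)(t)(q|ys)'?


To count capturing groups, count each '(' that starts a group.
Pattern: '(e|ps|p)(fv|a)(t)(h|qx|d)(t)(q|ys)'
Walking through the pattern:
  Position 0: '(' -> group #1
  Position 8: '(' -> group #2
  Position 14: '(' -> group #3
  Position 17: '(' -> group #4
  Position 25: '(' -> group #5
  Position 28: '(' -> group #6
Total capturing groups: 6

6


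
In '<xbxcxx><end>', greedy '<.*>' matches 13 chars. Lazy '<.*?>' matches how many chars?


Greedy '<.*>' tries to match as MUCH as possible.
Lazy '<.*?>' tries to match as LITTLE as possible.

String: '<xbxcxx><end>'
Greedy '<.*>' starts at first '<' and extends to the LAST '>': '<xbxcxx><end>' (13 chars)
Lazy '<.*?>' starts at first '<' and stops at the FIRST '>': '<xbxcxx>' (8 chars)

8


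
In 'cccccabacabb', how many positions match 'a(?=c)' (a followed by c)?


Lookahead 'a(?=c)' matches 'a' only when followed by 'c'.
String: 'cccccabacabb'
Checking each position where char is 'a':
  pos 5: 'a' -> no (next='b')
  pos 7: 'a' -> MATCH (next='c')
  pos 9: 'a' -> no (next='b')
Matching positions: [7]
Count: 1

1


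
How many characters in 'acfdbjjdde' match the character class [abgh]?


Character class [abgh] matches any of: {a, b, g, h}
Scanning string 'acfdbjjdde' character by character:
  pos 0: 'a' -> MATCH
  pos 1: 'c' -> no
  pos 2: 'f' -> no
  pos 3: 'd' -> no
  pos 4: 'b' -> MATCH
  pos 5: 'j' -> no
  pos 6: 'j' -> no
  pos 7: 'd' -> no
  pos 8: 'd' -> no
  pos 9: 'e' -> no
Total matches: 2

2


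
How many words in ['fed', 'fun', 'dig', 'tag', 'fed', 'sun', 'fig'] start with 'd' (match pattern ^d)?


Pattern ^d anchors to start of word. Check which words begin with 'd':
  'fed' -> no
  'fun' -> no
  'dig' -> MATCH (starts with 'd')
  'tag' -> no
  'fed' -> no
  'sun' -> no
  'fig' -> no
Matching words: ['dig']
Count: 1

1


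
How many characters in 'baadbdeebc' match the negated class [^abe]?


Negated class [^abe] matches any char NOT in {a, b, e}
Scanning 'baadbdeebc':
  pos 0: 'b' -> no (excluded)
  pos 1: 'a' -> no (excluded)
  pos 2: 'a' -> no (excluded)
  pos 3: 'd' -> MATCH
  pos 4: 'b' -> no (excluded)
  pos 5: 'd' -> MATCH
  pos 6: 'e' -> no (excluded)
  pos 7: 'e' -> no (excluded)
  pos 8: 'b' -> no (excluded)
  pos 9: 'c' -> MATCH
Total matches: 3

3


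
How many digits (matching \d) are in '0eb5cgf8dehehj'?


\d matches any digit 0-9.
Scanning '0eb5cgf8dehehj':
  pos 0: '0' -> DIGIT
  pos 3: '5' -> DIGIT
  pos 7: '8' -> DIGIT
Digits found: ['0', '5', '8']
Total: 3

3


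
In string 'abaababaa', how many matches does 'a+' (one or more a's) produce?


Pattern 'a+' matches one or more consecutive a's.
String: 'abaababaa'
Scanning for runs of a:
  Match 1: 'a' (length 1)
  Match 2: 'aa' (length 2)
  Match 3: 'a' (length 1)
  Match 4: 'aa' (length 2)
Total matches: 4

4


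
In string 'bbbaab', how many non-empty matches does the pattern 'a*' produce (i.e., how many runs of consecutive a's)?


Pattern 'a*' matches zero or more a's. We want non-empty runs of consecutive a's.
String: 'bbbaab'
Walking through the string to find runs of a's:
  Run 1: positions 3-4 -> 'aa'
Non-empty runs found: ['aa']
Count: 1

1


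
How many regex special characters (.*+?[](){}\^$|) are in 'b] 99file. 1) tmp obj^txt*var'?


Regex special characters are: . * + ? [ ] ( ) { } \ ^ $ |
Scanning 'b] 99file. 1) tmp obj^txt*var':
  pos 1: ']' -> SPECIAL
  pos 9: '.' -> SPECIAL
  pos 12: ')' -> SPECIAL
  pos 21: '^' -> SPECIAL
  pos 25: '*' -> SPECIAL
Special chars found: [']', '.', ')', '^', '*']
Total: 5

5


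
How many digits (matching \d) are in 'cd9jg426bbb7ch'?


\d matches any digit 0-9.
Scanning 'cd9jg426bbb7ch':
  pos 2: '9' -> DIGIT
  pos 5: '4' -> DIGIT
  pos 6: '2' -> DIGIT
  pos 7: '6' -> DIGIT
  pos 11: '7' -> DIGIT
Digits found: ['9', '4', '2', '6', '7']
Total: 5

5


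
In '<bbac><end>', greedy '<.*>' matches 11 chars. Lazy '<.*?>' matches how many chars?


Greedy '<.*>' tries to match as MUCH as possible.
Lazy '<.*?>' tries to match as LITTLE as possible.

String: '<bbac><end>'
Greedy '<.*>' starts at first '<' and extends to the LAST '>': '<bbac><end>' (11 chars)
Lazy '<.*?>' starts at first '<' and stops at the FIRST '>': '<bbac>' (6 chars)

6


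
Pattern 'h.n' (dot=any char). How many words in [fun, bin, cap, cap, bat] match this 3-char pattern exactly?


Pattern 'h.n' means: starts with 'h', any single char, ends with 'n'.
Checking each word (must be exactly 3 chars):
  'fun' (len=3): no
  'bin' (len=3): no
  'cap' (len=3): no
  'cap' (len=3): no
  'bat' (len=3): no
Matching words: []
Total: 0

0


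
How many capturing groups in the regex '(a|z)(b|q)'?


To count capturing groups, count each '(' that starts a group.
Pattern: '(a|z)(b|q)'
Walking through the pattern:
  Position 0: '(' -> group #1
  Position 5: '(' -> group #2
Total capturing groups: 2

2


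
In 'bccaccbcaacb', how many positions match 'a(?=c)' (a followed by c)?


Lookahead 'a(?=c)' matches 'a' only when followed by 'c'.
String: 'bccaccbcaacb'
Checking each position where char is 'a':
  pos 3: 'a' -> MATCH (next='c')
  pos 8: 'a' -> no (next='a')
  pos 9: 'a' -> MATCH (next='c')
Matching positions: [3, 9]
Count: 2

2
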